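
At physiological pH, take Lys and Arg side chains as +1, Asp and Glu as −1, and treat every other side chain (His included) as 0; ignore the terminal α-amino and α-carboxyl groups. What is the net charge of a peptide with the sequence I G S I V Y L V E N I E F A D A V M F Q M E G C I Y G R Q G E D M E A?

Positive (K, R): R28 → +1.
Negative (D, E): E9, E12, D15, E22, E31, D32, E34 → −7.
Net charge = (+1) + (−7) = −6.

-6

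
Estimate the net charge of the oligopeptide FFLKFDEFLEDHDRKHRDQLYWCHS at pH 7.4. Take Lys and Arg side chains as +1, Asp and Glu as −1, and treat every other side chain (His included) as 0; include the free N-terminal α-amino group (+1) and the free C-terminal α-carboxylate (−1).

Positive (K, R): K4, R14, K15, R17 → +4.
Negative (D, E): D6, E7, E10, D11, D13, D18 → −6.
The N-terminus (+1) and C-terminus (−1) cancel.
Net charge = (+4) + (−6) = −2.

-2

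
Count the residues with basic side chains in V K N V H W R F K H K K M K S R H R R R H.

14

Lysine (K), arginine (R), and histidine (H) have basic, nitrogen-containing side chains.
Matching residues: K2, H5, R7, K9, H10, K11, K12, K14, R16, H17, R18, R19, R20, H21.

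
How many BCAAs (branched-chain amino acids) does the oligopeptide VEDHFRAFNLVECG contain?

V, L, and I make up the branched-chain aliphatic group.
Matching residues: V1, L10, V11.

3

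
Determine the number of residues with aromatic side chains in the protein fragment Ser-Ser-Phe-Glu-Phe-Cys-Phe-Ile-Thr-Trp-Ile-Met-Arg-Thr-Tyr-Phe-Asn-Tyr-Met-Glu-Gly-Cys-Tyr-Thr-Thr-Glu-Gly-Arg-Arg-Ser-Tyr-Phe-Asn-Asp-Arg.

Phenylalanine (F), tryptophan (W), and tyrosine (Y) have aromatic ring side chains.
Matching residues: Phe3, Phe5, Phe7, Trp10, Tyr15, Phe16, Tyr18, Tyr23, Tyr31, Phe32.

10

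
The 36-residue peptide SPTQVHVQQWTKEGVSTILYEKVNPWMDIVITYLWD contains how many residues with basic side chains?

3

Lysine (K), arginine (R), and histidine (H) have basic, nitrogen-containing side chains.
Matching residues: H6, K12, K22.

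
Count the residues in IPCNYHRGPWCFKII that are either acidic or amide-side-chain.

1

Acidic: D, E. Amide-side-chain: N, Q.
Acidic residues here: none (0).
Amide-side-chain residues here: N4 (1).
The two groups share no amino acid, so total = 0 + 1 = 1.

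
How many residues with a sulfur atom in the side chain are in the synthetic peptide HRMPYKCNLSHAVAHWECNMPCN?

5

Only Cys (C) and Met (M) have a sulfur atom in the side chain.
Matching residues: M3, C7, C18, M20, C22.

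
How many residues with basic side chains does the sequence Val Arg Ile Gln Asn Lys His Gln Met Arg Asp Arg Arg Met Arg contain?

7

Lysine (K), arginine (R), and histidine (H) have basic, nitrogen-containing side chains.
Matching residues: Arg2, Lys6, His7, Arg10, Arg12, Arg13, Arg15.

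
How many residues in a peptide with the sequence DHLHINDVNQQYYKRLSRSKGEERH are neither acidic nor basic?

Acidic: D, E. Basic: K, R, H. All other residues are neither.
Matching residues: L3, I5, N6, V8, N9, Q10, Q11, Y12, Y13, L16, S17, S19, G21.

13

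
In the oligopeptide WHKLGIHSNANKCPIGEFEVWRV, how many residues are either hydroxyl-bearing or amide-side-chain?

Hydroxyl-bearing: S, T, Y. Amide-side-chain: N, Q.
Hydroxyl-bearing residues here: S8 (1).
Amide-side-chain residues here: N9, N11 (2).
The two groups share no amino acid, so total = 1 + 2 = 3.

3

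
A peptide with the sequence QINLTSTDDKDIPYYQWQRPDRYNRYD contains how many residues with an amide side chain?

Only N (asparagine) and Q (glutamine) carry a side-chain carboxamide.
Matching residues: Q1, N3, Q16, Q18, N24.

5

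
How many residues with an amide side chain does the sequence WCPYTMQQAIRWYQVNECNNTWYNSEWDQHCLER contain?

Asparagine (N) and glutamine (Q) have uncharged amide side chains.
Matching residues: Q7, Q8, Q14, N16, N19, N20, N24, Q29.

8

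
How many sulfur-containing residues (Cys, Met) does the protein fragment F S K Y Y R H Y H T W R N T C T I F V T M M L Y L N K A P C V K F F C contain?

5

Matching residues: C15, M21, M22, C30, C35.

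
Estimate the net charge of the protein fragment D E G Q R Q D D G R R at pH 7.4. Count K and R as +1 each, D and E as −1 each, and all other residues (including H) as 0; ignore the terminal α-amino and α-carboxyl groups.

Positive (K, R): R5, R10, R11 → +3.
Negative (D, E): D1, E2, D7, D8 → −4.
Net charge = (+3) + (−4) = −1.

-1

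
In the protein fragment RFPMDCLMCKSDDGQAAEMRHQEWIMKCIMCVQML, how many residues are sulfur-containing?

10

Cysteine (C, thiol) and methionine (M, thioether) are the two sulfur-containing amino acids.
Matching residues: M4, C6, M8, C9, M19, M26, C28, M30, C31, M34.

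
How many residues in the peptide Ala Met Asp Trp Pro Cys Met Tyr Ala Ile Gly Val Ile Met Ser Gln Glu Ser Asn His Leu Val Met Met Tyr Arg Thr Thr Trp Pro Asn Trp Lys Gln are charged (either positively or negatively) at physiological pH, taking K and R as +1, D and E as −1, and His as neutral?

Charged side chains at pH ~7.4: K, R (positive); D, E (negative).
Matching residues: Asp3, Glu17, Arg26, Lys33.

4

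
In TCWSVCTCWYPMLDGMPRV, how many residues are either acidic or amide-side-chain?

Acidic: D, E. Amide-side-chain: N, Q.
Acidic residues here: D14 (1).
Amide-side-chain residues here: none (0).
The two groups share no amino acid, so total = 1 + 0 = 1.

1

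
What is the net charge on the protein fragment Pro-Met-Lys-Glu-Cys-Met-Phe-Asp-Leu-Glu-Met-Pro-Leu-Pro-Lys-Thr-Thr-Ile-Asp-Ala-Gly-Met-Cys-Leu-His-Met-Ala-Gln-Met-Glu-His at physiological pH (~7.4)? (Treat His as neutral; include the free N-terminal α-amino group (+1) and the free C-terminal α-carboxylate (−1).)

-3

The side chains ionized at physiological pH are Lys/Arg (+1) and Asp/Glu (−1); with His treated as neutral, nothing else contributes.
Positive (K, R): Lys3, Lys15 → +2.
Negative (D, E): Glu4, Asp8, Glu10, Asp19, Glu30 → −5.
The N-terminus (+1) and C-terminus (−1) cancel.
Net charge = (+2) + (−5) = −3.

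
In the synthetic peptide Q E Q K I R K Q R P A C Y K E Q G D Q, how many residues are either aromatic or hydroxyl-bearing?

1

Aromatic: F, W, Y. Hydroxyl-bearing: S, T, Y.
Aromatic residues here: Y13 (1).
Hydroxyl-bearing residues here: Y13 (1).
Y is in both groups, so the 1 Y residue must not be double-counted.
Total = 1 + 1 − 1 = 1.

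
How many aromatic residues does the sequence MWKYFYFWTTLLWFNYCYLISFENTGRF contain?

12

Phenylalanine (F), tryptophan (W), and tyrosine (Y) have aromatic ring side chains.
Matching residues: W2, Y4, F5, Y6, F7, W8, W13, F14, Y16, Y18, F22, F28.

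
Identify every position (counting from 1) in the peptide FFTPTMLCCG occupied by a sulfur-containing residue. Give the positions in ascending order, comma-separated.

Cysteine (C, thiol) and methionine (M, thioether) are the two sulfur-containing amino acids.
Matching residues: M6, C8, C9.

6, 8, 9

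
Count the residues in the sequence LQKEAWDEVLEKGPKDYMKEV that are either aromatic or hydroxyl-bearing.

2

Aromatic: F, W, Y. Hydroxyl-bearing: S, T, Y.
Aromatic residues here: W6, Y17 (2).
Hydroxyl-bearing residues here: Y17 (1).
Y is in both groups, so the 1 Y residue must not be double-counted.
Total = 2 + 1 − 1 = 2.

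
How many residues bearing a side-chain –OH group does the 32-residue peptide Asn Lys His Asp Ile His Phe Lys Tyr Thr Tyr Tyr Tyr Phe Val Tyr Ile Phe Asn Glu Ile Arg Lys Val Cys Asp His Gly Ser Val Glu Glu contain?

S, T, and Y are the three residues with a side-chain hydroxyl.
Matching residues: Tyr9, Thr10, Tyr11, Tyr12, Tyr13, Tyr16, Ser29.

7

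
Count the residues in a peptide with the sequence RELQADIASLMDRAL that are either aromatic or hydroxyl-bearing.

1

Aromatic: F, W, Y. Hydroxyl-bearing: S, T, Y.
Aromatic residues here: none (0).
Hydroxyl-bearing residues here: S9 (1).
(Y belongs to both groups, but none appear in this sequence.) Total = 0 + 1 = 1.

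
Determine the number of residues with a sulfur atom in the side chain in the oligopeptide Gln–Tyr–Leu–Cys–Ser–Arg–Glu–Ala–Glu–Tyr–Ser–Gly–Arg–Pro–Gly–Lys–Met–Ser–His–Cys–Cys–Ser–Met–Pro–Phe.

The sulfur-bearing residues are cysteine (–SH) and methionine (–S–CH₃).
Matching residues: Cys4, Met17, Cys20, Cys21, Met23.

5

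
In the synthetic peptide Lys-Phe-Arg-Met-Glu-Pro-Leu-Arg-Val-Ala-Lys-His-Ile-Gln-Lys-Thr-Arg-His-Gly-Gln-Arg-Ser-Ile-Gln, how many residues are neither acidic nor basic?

14

Acidic: D, E. Basic: K, R, H. All other residues are neither.
Matching residues: Phe2, Met4, Pro6, Leu7, Val9, Ala10, Ile13, Gln14, Thr16, Gly19, Gln20, Ser22, Ile23, Gln24.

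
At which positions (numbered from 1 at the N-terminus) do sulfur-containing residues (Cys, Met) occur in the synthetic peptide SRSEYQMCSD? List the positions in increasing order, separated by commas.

7, 8

Matching residues: M7, C8.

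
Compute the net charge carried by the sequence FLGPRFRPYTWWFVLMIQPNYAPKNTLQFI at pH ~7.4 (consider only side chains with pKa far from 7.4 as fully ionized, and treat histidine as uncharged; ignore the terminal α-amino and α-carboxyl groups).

The side chains ionized at physiological pH are Lys/Arg (+1) and Asp/Glu (−1); with His treated as neutral, nothing else contributes.
Positive (K, R): R5, R7, K24 → +3.
Negative (D, E): none → −0.
Net charge = (+3) + (−0) = +3.

+3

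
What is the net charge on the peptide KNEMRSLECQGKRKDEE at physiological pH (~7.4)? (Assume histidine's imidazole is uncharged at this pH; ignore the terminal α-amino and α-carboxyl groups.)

0

The side chains ionized at physiological pH are Lys/Arg (+1) and Asp/Glu (−1); with His treated as neutral, nothing else contributes.
Positive (K, R): K1, R5, K12, R13, K14 → +5.
Negative (D, E): E3, E8, D15, E16, E17 → −5.
Net charge = (+5) + (−5) = 0.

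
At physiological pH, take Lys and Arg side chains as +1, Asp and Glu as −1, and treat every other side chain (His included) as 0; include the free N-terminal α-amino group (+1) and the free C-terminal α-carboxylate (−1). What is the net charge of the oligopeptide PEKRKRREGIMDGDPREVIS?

+1

Positive (K, R): K3, R4, K5, R6, R7, R16 → +6.
Negative (D, E): E2, E8, D12, D14, E17 → −5.
The N-terminus (+1) and C-terminus (−1) cancel.
Net charge = (+6) + (−5) = +1.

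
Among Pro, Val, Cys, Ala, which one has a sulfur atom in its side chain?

Only Cys (C) and Met (M) have a sulfur atom in the side chain.
Of the listed options, only Cys belongs to this group.

Cys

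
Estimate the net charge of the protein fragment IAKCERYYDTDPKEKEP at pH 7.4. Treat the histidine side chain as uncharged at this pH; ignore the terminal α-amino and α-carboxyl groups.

Near pH 7.4, K and R contribute +1 each, D and E contribute −1 each, and every other side chain (His included, as stated) is uncharged.
Positive (K, R): K3, R6, K13, K15 → +4.
Negative (D, E): E5, D9, D11, E14, E16 → −5.
Net charge = (+4) + (−5) = −1.

-1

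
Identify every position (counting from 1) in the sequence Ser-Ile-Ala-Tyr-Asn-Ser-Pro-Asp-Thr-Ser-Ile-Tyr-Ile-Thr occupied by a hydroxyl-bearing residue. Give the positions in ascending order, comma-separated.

Matching residues: Ser1, Tyr4, Ser6, Thr9, Ser10, Tyr12, Thr14.

1, 4, 6, 9, 10, 12, 14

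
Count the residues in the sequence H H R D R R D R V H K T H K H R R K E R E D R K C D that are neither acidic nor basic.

Acidic: D, E. Basic: K, R, H. All other residues are neither.
Matching residues: V9, T12, C25.

3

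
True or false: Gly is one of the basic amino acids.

False

K, R, and H are the three residues with basic side chains (ε-amine, guanidinium, and imidazole respectively).
Glycine is not in this group.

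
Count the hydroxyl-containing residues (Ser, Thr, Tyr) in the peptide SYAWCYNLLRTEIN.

4

Matching residues: S1, Y2, Y6, T11.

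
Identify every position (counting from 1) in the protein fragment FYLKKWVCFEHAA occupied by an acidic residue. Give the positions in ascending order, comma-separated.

10

The acidic residues are Asp (D) and Glu (E), whose side chains end in a carboxylate group.
Matching residues: E10.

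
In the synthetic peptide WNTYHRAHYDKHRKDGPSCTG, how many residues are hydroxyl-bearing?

5

The –OH-bearing residues are Ser, Thr (aliphatic alcohols), and Tyr (phenol).
Matching residues: T3, Y4, Y9, S18, T20.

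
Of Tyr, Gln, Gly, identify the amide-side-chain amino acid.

Gln

The amide-side-chain residues are Asn (N) and Gln (Q).
Of the listed options, only Gln belongs to this group.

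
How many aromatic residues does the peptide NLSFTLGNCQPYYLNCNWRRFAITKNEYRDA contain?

6

The aromatic amino acids are Phe (F, benzyl), Trp (W, indole), and Tyr (Y, phenol).
Matching residues: F4, Y12, Y13, W18, F21, Y28.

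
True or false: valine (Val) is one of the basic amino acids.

False

Lysine (K), arginine (R), and histidine (H) have basic, nitrogen-containing side chains.
Valine is not in this group.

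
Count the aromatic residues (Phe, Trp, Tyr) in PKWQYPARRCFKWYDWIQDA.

Matching residues: W3, Y5, F11, W13, Y14, W16.

6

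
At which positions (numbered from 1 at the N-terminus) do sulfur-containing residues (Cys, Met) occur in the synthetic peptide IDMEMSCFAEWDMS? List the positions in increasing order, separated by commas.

Matching residues: M3, M5, C7, M13.

3, 5, 7, 13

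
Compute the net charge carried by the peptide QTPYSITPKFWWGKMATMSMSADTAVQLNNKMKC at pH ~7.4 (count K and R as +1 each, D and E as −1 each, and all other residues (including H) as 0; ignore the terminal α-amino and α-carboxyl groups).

Positive (K, R): K9, K14, K31, K33 → +4.
Negative (D, E): D23 → −1.
Net charge = (+4) + (−1) = +3.

+3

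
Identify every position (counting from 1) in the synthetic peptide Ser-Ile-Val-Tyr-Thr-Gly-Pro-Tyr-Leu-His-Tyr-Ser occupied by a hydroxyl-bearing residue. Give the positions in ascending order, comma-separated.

1, 4, 5, 8, 11, 12

Serine (S), threonine (T), and tyrosine (Y) each carry a hydroxyl group on the side chain.
Matching residues: Ser1, Tyr4, Thr5, Tyr8, Tyr11, Ser12.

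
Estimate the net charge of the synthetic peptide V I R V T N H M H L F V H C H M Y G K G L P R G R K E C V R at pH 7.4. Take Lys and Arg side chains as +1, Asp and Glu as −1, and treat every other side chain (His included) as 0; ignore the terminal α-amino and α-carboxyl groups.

+5

Positive (K, R): R3, K19, R23, R25, K26, R30 → +6.
Negative (D, E): E27 → −1.
Net charge = (+6) + (−1) = +5.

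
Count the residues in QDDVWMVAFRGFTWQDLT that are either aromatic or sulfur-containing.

5

Aromatic: F, W, Y. Sulfur-containing: C, M.
Aromatic residues here: W5, F9, F12, W14 (4).
Sulfur-containing residues here: M6 (1).
The two groups share no amino acid, so total = 4 + 1 = 5.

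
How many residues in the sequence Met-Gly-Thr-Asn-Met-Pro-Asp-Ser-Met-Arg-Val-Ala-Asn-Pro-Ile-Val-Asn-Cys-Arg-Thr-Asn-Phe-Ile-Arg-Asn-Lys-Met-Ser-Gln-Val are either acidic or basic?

Acidic: D, E. Basic: H, K, R.
Acidic residues here: Asp7 (1).
Basic residues here: Arg10, Arg19, Arg24, Lys26 (4).
The two groups share no amino acid, so total = 1 + 4 = 5.

5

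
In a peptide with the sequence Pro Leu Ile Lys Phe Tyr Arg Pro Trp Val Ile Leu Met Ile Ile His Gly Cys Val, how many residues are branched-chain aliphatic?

The BCAAs are Val, Leu, and Ile — aliphatic side chains with a branch point.
Matching residues: Leu2, Ile3, Val10, Ile11, Leu12, Ile14, Ile15, Val19.

8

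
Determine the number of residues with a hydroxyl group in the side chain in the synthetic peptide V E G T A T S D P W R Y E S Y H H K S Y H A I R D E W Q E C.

The –OH-bearing residues are Ser, Thr (aliphatic alcohols), and Tyr (phenol).
Matching residues: T4, T6, S7, Y12, S14, Y15, S19, Y20.

8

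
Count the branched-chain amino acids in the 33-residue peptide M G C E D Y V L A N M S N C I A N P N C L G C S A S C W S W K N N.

The BCAAs are Val, Leu, and Ile — aliphatic side chains with a branch point.
Matching residues: V7, L8, I15, L21.

4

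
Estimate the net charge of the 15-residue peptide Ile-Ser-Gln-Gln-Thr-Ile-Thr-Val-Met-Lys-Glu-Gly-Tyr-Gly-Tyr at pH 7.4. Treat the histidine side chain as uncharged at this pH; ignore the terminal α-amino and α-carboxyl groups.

0

At pH ~7.4 the Lys and Arg side chains are protonated (+1), the Asp and Glu side chains are deprotonated (−1), and with His taken as neutral all other side chains carry no charge.
Positive (K, R): Lys10 → +1.
Negative (D, E): Glu11 → −1.
Net charge = (+1) + (−1) = 0.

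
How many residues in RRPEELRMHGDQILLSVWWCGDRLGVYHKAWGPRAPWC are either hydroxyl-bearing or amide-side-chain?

Hydroxyl-bearing: S, T, Y. Amide-side-chain: N, Q.
Hydroxyl-bearing residues here: S16, Y27 (2).
Amide-side-chain residues here: Q12 (1).
The two groups share no amino acid, so total = 2 + 1 = 3.

3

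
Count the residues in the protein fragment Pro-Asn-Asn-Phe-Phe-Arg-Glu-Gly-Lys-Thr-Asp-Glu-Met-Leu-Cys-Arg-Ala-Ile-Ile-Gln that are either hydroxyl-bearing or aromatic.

3

Hydroxyl-bearing: S, T, Y. Aromatic: F, W, Y.
Hydroxyl-bearing residues here: Thr10 (1).
Aromatic residues here: Phe4, Phe5 (2).
(Y belongs to both groups, but none appear in this sequence.) Total = 1 + 2 = 3.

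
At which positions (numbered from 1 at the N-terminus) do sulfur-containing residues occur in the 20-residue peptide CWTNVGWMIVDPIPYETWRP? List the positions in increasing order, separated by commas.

1, 8

Cysteine (C, thiol) and methionine (M, thioether) are the two sulfur-containing amino acids.
Matching residues: C1, M8.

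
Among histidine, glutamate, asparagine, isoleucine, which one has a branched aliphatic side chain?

V, L, and I make up the branched-chain aliphatic group.
Of the listed options, only isoleucine belongs to this group.

isoleucine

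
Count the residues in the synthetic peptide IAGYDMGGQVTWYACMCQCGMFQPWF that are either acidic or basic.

Acidic: D, E. Basic: H, K, R.
Acidic residues here: D5 (1).
Basic residues here: none (0).
The two groups share no amino acid, so total = 1 + 0 = 1.

1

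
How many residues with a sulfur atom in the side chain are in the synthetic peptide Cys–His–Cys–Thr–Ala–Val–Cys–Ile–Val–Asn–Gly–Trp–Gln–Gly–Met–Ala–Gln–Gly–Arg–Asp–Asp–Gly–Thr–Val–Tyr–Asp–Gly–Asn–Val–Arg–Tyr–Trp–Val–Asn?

The sulfur-bearing residues are cysteine (–SH) and methionine (–S–CH₃).
Matching residues: Cys1, Cys3, Cys7, Met15.

4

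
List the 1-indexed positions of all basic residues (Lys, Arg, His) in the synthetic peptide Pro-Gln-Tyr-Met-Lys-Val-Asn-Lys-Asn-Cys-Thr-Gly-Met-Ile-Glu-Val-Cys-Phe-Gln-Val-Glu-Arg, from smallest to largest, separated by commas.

Matching residues: Lys5, Lys8, Arg22.

5, 8, 22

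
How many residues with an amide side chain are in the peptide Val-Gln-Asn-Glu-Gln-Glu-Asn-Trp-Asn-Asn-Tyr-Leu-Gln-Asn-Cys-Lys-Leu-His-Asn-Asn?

10

Only N (asparagine) and Q (glutamine) carry a side-chain carboxamide.
Matching residues: Gln2, Asn3, Gln5, Asn7, Asn9, Asn10, Gln13, Asn14, Asn19, Asn20.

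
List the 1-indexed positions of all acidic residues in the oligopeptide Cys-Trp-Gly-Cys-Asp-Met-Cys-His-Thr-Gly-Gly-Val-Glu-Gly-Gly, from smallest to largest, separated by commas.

5, 13

Only D (aspartate) and E (glutamate) carry a side-chain carboxylic acid.
Matching residues: Asp5, Glu13.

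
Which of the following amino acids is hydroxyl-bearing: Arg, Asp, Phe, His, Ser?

Ser

S, T, and Y are the three residues with a side-chain hydroxyl.
Of the listed options, only Ser belongs to this group.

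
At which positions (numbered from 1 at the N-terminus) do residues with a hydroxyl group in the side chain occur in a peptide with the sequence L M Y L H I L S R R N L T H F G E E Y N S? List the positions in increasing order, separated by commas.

The –OH-bearing residues are Ser, Thr (aliphatic alcohols), and Tyr (phenol).
Matching residues: Y3, S8, T13, Y19, S21.

3, 8, 13, 19, 21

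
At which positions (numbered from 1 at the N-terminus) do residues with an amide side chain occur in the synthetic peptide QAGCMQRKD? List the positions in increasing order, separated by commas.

1, 6

The amide-side-chain residues are Asn (N) and Gln (Q).
Matching residues: Q1, Q6.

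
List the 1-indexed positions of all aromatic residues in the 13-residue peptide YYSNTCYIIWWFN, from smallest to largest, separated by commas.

1, 2, 7, 10, 11, 12

F, W, and Y each carry an aromatic ring on the side chain.
Matching residues: Y1, Y2, Y7, W10, W11, F12.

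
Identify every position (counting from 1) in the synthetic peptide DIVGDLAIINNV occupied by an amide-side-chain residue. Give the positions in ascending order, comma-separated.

10, 11

Asparagine (N) and glutamine (Q) have uncharged amide side chains.
Matching residues: N10, N11.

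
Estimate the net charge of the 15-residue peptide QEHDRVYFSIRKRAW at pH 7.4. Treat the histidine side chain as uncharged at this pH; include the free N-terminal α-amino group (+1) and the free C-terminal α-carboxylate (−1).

+2

At pH ~7.4 the Lys and Arg side chains are protonated (+1), the Asp and Glu side chains are deprotonated (−1), and with His taken as neutral all other side chains carry no charge.
Positive (K, R): R5, R11, K12, R13 → +4.
Negative (D, E): E2, D4 → −2.
The N-terminus (+1) and C-terminus (−1) cancel.
Net charge = (+4) + (−2) = +2.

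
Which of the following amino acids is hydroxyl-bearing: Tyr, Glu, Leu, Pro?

Tyr

S, T, and Y are the three residues with a side-chain hydroxyl.
Of the listed options, only Tyr belongs to this group.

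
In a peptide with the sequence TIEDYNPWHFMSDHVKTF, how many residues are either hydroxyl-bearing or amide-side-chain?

Hydroxyl-bearing: S, T, Y. Amide-side-chain: N, Q.
Hydroxyl-bearing residues here: T1, Y5, S12, T17 (4).
Amide-side-chain residues here: N6 (1).
The two groups share no amino acid, so total = 4 + 1 = 5.

5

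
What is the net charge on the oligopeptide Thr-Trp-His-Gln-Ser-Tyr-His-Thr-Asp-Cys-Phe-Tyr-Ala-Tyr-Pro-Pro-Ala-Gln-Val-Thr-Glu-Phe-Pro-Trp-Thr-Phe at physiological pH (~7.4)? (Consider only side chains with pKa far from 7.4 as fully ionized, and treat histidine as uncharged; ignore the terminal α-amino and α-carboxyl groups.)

-2

At pH ~7.4 the Lys and Arg side chains are protonated (+1), the Asp and Glu side chains are deprotonated (−1), and with His taken as neutral all other side chains carry no charge.
Positive (K, R): none → +0.
Negative (D, E): Asp9, Glu21 → −2.
Net charge = (+0) + (−2) = −2.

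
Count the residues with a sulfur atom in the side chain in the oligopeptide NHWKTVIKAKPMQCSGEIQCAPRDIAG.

3

Cysteine (C, thiol) and methionine (M, thioether) are the two sulfur-containing amino acids.
Matching residues: M12, C14, C20.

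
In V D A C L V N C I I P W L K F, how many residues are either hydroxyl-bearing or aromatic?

2

Hydroxyl-bearing: S, T, Y. Aromatic: F, W, Y.
Hydroxyl-bearing residues here: none (0).
Aromatic residues here: W12, F15 (2).
(Y belongs to both groups, but none appear in this sequence.) Total = 0 + 2 = 2.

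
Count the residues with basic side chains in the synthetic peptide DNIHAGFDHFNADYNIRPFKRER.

6

Lysine (K), arginine (R), and histidine (H) have basic, nitrogen-containing side chains.
Matching residues: H4, H9, R17, K20, R21, R23.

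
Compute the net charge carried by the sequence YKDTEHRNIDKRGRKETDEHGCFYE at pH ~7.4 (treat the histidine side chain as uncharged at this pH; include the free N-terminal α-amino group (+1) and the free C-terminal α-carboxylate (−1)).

-1

The side chains ionized at physiological pH are Lys/Arg (+1) and Asp/Glu (−1); with His treated as neutral, nothing else contributes.
Positive (K, R): K2, R7, K11, R12, R14, K15 → +6.
Negative (D, E): D3, E5, D10, E16, D18, E19, E25 → −7.
The N-terminus (+1) and C-terminus (−1) cancel.
Net charge = (+6) + (−7) = −1.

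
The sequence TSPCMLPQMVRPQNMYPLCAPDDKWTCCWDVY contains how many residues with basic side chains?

2

K, R, and H are the three residues with basic side chains (ε-amine, guanidinium, and imidazole respectively).
Matching residues: R11, K24.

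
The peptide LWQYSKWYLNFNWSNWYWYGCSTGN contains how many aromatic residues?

10

F, W, and Y each carry an aromatic ring on the side chain.
Matching residues: W2, Y4, W7, Y8, F11, W13, W16, Y17, W18, Y19.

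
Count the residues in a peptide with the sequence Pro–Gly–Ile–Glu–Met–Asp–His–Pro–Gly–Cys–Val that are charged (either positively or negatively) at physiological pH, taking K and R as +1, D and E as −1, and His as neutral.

2

Charged side chains at pH ~7.4: K, R (positive); D, E (negative).
Matching residues: Glu4, Asp6.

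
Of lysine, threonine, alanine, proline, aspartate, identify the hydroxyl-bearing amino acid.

Serine (S), threonine (T), and tyrosine (Y) each carry a hydroxyl group on the side chain.
Of the listed options, only threonine belongs to this group.

threonine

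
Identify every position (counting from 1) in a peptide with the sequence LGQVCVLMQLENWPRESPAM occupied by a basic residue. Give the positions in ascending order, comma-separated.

15

K, R, and H are the three residues with basic side chains (ε-amine, guanidinium, and imidazole respectively).
Matching residues: R15.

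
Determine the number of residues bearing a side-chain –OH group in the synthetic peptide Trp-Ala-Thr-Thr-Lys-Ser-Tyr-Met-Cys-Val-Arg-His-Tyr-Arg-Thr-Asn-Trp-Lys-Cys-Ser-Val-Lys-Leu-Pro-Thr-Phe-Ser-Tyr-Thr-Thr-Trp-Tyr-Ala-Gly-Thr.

14

The –OH-bearing residues are Ser, Thr (aliphatic alcohols), and Tyr (phenol).
Matching residues: Thr3, Thr4, Ser6, Tyr7, Tyr13, Thr15, Ser20, Thr25, Ser27, Tyr28, Thr29, Thr30, Tyr32, Thr35.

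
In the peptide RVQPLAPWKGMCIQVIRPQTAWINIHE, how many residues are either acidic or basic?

5

Acidic: D, E. Basic: H, K, R.
Acidic residues here: E27 (1).
Basic residues here: R1, K9, R17, H26 (4).
The two groups share no amino acid, so total = 1 + 4 = 5.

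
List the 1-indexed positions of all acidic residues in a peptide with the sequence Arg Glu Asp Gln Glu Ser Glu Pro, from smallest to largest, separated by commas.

2, 3, 5, 7

Only D (aspartate) and E (glutamate) carry a side-chain carboxylic acid.
Matching residues: Glu2, Asp3, Glu5, Glu7.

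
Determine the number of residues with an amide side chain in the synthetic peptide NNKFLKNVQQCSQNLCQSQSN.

Only N (asparagine) and Q (glutamine) carry a side-chain carboxamide.
Matching residues: N1, N2, N7, Q9, Q10, Q13, N14, Q17, Q19, N21.

10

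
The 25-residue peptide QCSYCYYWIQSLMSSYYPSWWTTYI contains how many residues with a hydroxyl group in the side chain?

13

The –OH-bearing residues are Ser, Thr (aliphatic alcohols), and Tyr (phenol).
Matching residues: S3, Y4, Y6, Y7, S11, S14, S15, Y16, Y17, S19, T22, T23, Y24.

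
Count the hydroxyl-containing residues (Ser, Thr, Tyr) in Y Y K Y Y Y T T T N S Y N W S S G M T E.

13

Matching residues: Y1, Y2, Y4, Y5, Y6, T7, T8, T9, S11, Y12, S15, S16, T19.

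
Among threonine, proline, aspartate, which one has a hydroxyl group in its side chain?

The –OH-bearing residues are Ser, Thr (aliphatic alcohols), and Tyr (phenol).
Of the listed options, only threonine belongs to this group.

threonine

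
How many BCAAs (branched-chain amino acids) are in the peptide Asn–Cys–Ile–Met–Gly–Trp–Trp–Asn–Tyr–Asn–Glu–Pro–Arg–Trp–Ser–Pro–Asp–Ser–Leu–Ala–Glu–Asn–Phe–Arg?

2

V, L, and I make up the branched-chain aliphatic group.
Matching residues: Ile3, Leu19.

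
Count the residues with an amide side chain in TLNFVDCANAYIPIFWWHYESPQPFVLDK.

Asparagine (N) and glutamine (Q) have uncharged amide side chains.
Matching residues: N3, N9, Q23.

3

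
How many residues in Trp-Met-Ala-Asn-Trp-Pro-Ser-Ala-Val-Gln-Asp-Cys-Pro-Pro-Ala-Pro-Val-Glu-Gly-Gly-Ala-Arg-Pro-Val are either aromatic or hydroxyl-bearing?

Aromatic: F, W, Y. Hydroxyl-bearing: S, T, Y.
Aromatic residues here: Trp1, Trp5 (2).
Hydroxyl-bearing residues here: Ser7 (1).
(Y belongs to both groups, but none appear in this sequence.) Total = 2 + 1 = 3.

3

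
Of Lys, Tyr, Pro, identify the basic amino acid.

Lysine (K), arginine (R), and histidine (H) have basic, nitrogen-containing side chains.
Of the listed options, only Lys belongs to this group.

Lys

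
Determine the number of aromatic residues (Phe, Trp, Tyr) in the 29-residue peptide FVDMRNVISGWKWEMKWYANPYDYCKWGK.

Matching residues: F1, W11, W13, W17, Y18, Y22, Y24, W27.

8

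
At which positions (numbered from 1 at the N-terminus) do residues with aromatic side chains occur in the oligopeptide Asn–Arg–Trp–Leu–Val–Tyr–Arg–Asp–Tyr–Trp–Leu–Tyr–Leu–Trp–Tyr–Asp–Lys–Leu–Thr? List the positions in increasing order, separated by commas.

3, 6, 9, 10, 12, 14, 15

The aromatic amino acids are Phe (F, benzyl), Trp (W, indole), and Tyr (Y, phenol).
Matching residues: Trp3, Tyr6, Tyr9, Trp10, Tyr12, Trp14, Tyr15.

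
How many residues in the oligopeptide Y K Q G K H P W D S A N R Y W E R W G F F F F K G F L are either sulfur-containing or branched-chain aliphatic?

Sulfur-containing: C, M. Branched-chain aliphatic: I, L, V.
Sulfur-containing residues here: none (0).
Branched-chain aliphatic residues here: L27 (1).
The two groups share no amino acid, so total = 0 + 1 = 1.

1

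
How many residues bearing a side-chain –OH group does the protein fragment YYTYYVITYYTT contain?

Serine (S), threonine (T), and tyrosine (Y) each carry a hydroxyl group on the side chain.
Matching residues: Y1, Y2, T3, Y4, Y5, T8, Y9, Y10, T11, T12.

10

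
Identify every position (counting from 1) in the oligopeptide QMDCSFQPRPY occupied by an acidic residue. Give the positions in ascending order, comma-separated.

3

Matching residues: D3.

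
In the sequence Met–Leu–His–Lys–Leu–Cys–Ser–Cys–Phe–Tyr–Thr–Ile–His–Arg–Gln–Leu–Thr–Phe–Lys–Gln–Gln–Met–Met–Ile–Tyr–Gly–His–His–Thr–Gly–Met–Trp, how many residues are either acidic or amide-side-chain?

3

Acidic: D, E. Amide-side-chain: N, Q.
Acidic residues here: none (0).
Amide-side-chain residues here: Gln15, Gln20, Gln21 (3).
The two groups share no amino acid, so total = 0 + 3 = 3.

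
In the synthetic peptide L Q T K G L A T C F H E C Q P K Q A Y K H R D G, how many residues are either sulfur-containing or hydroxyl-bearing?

5

Sulfur-containing: C, M. Hydroxyl-bearing: S, T, Y.
Sulfur-containing residues here: C9, C13 (2).
Hydroxyl-bearing residues here: T3, T8, Y19 (3).
The two groups share no amino acid, so total = 2 + 3 = 5.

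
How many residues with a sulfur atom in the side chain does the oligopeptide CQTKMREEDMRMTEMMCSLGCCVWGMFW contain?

10

Cysteine (C, thiol) and methionine (M, thioether) are the two sulfur-containing amino acids.
Matching residues: C1, M5, M10, M12, M15, M16, C17, C21, C22, M26.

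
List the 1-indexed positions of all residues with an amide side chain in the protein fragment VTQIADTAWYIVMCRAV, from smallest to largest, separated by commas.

3

Only N (asparagine) and Q (glutamine) carry a side-chain carboxamide.
Matching residues: Q3.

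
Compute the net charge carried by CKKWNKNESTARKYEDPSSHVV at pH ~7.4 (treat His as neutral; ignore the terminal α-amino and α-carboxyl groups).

+2

Near pH 7.4, K and R contribute +1 each, D and E contribute −1 each, and every other side chain (His included, as stated) is uncharged.
Positive (K, R): K2, K3, K6, R12, K13 → +5.
Negative (D, E): E8, E15, D16 → −3.
Net charge = (+5) + (−3) = +2.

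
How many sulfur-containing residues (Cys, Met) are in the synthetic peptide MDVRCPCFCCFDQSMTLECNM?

8

Matching residues: M1, C5, C7, C9, C10, M15, C19, M21.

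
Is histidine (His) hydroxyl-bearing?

No

S, T, and Y are the three residues with a side-chain hydroxyl.
Histidine is not in this group.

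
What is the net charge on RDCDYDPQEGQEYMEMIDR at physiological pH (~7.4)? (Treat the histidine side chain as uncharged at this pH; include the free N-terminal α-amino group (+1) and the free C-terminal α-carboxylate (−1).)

-5

At pH ~7.4 the Lys and Arg side chains are protonated (+1), the Asp and Glu side chains are deprotonated (−1), and with His taken as neutral all other side chains carry no charge.
Positive (K, R): R1, R19 → +2.
Negative (D, E): D2, D4, D6, E9, E12, E15, D18 → −7.
The N-terminus (+1) and C-terminus (−1) cancel.
Net charge = (+2) + (−7) = −5.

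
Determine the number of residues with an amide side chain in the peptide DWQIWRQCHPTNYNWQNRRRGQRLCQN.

9

Asparagine (N) and glutamine (Q) have uncharged amide side chains.
Matching residues: Q3, Q7, N12, N14, Q16, N17, Q22, Q26, N27.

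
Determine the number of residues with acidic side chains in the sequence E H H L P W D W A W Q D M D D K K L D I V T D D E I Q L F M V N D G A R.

The acidic residues are Asp (D) and Glu (E), whose side chains end in a carboxylate group.
Matching residues: E1, D7, D12, D14, D15, D19, D23, D24, E25, D33.

10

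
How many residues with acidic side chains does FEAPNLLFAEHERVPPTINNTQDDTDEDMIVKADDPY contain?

10

Only D (aspartate) and E (glutamate) carry a side-chain carboxylic acid.
Matching residues: E2, E10, E12, D23, D24, D26, E27, D28, D34, D35.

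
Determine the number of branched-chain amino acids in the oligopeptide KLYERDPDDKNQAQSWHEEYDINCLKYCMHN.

Valine (V), leucine (L), and isoleucine (I) are the branched-chain amino acids.
Matching residues: L2, I22, L25.

3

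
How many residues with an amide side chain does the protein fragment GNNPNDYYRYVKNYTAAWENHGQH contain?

6

The amide-side-chain residues are Asn (N) and Gln (Q).
Matching residues: N2, N3, N5, N13, N20, Q23.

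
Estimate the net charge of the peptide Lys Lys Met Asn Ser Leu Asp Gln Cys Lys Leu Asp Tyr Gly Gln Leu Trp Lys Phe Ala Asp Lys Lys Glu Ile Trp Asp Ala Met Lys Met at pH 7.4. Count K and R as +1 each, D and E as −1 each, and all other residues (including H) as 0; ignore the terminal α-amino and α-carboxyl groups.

+2

Positive (K, R): Lys1, Lys2, Lys10, Lys18, Lys22, Lys23, Lys30 → +7.
Negative (D, E): Asp7, Asp12, Asp21, Glu24, Asp27 → −5.
Net charge = (+7) + (−5) = +2.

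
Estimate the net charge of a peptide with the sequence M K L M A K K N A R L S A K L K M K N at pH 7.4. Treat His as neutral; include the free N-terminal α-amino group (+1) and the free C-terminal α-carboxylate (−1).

At pH ~7.4 the Lys and Arg side chains are protonated (+1), the Asp and Glu side chains are deprotonated (−1), and with His taken as neutral all other side chains carry no charge.
Positive (K, R): K2, K6, K7, R10, K14, K16, K18 → +7.
Negative (D, E): none → −0.
The N-terminus (+1) and C-terminus (−1) cancel.
Net charge = (+7) + (−0) = +7.

+7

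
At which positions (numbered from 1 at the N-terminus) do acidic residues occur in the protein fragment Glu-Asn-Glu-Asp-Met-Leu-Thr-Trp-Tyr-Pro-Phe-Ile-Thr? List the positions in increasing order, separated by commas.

Aspartate (D) and glutamate (E) have carboxylic-acid side chains and are the acidic amino acids.
Matching residues: Glu1, Glu3, Asp4.

1, 3, 4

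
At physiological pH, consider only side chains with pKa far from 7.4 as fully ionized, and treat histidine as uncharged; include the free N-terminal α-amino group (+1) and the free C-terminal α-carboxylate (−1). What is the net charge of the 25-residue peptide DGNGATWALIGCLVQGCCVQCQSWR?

0

At pH ~7.4 the Lys and Arg side chains are protonated (+1), the Asp and Glu side chains are deprotonated (−1), and with His taken as neutral all other side chains carry no charge.
Positive (K, R): R25 → +1.
Negative (D, E): D1 → −1.
The N-terminus (+1) and C-terminus (−1) cancel.
Net charge = (+1) + (−1) = 0.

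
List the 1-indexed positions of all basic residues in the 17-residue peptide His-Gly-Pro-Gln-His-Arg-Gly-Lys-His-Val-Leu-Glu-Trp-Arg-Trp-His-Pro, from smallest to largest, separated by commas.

1, 5, 6, 8, 9, 14, 16

Lysine (K), arginine (R), and histidine (H) have basic, nitrogen-containing side chains.
Matching residues: His1, His5, Arg6, Lys8, His9, Arg14, His16.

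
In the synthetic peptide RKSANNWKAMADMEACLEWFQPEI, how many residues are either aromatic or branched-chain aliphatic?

5

Aromatic: F, W, Y. Branched-chain aliphatic: I, L, V.
Aromatic residues here: W7, W19, F20 (3).
Branched-chain aliphatic residues here: L17, I24 (2).
The two groups share no amino acid, so total = 3 + 2 = 5.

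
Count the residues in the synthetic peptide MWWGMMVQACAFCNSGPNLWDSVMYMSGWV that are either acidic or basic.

1

Acidic: D, E. Basic: H, K, R.
Acidic residues here: D21 (1).
Basic residues here: none (0).
The two groups share no amino acid, so total = 1 + 0 = 1.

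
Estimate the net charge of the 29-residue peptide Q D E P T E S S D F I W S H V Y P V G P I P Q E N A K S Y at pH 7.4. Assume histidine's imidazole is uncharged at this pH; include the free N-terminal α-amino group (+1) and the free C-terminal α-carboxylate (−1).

At pH ~7.4 the Lys and Arg side chains are protonated (+1), the Asp and Glu side chains are deprotonated (−1), and with His taken as neutral all other side chains carry no charge.
Positive (K, R): K27 → +1.
Negative (D, E): D2, E3, E6, D9, E24 → −5.
The N-terminus (+1) and C-terminus (−1) cancel.
Net charge = (+1) + (−5) = −4.

-4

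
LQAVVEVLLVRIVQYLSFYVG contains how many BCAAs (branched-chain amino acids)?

V, L, and I make up the branched-chain aliphatic group.
Matching residues: L1, V4, V5, V7, L8, L9, V10, I12, V13, L16, V20.

11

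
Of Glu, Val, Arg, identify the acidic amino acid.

Glu

Only D (aspartate) and E (glutamate) carry a side-chain carboxylic acid.
Of the listed options, only Glu belongs to this group.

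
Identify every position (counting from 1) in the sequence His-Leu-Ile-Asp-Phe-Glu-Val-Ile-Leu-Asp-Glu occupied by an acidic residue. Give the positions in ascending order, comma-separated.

The acidic residues are Asp (D) and Glu (E), whose side chains end in a carboxylate group.
Matching residues: Asp4, Glu6, Asp10, Glu11.

4, 6, 10, 11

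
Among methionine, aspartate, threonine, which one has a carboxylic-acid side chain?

Aspartate (D) and glutamate (E) have carboxylic-acid side chains and are the acidic amino acids.
Of the listed options, only aspartate belongs to this group.

aspartate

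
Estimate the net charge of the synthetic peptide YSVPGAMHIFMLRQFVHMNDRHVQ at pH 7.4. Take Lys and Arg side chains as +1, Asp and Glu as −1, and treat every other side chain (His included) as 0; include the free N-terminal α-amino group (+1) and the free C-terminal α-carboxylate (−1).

+1

Positive (K, R): R13, R21 → +2.
Negative (D, E): D20 → −1.
The N-terminus (+1) and C-terminus (−1) cancel.
Net charge = (+2) + (−1) = +1.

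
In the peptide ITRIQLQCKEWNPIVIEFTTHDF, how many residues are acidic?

Only D (aspartate) and E (glutamate) carry a side-chain carboxylic acid.
Matching residues: E10, E17, D22.

3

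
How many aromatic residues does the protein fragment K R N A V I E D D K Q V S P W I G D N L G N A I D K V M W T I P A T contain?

2

F, W, and Y each carry an aromatic ring on the side chain.
Matching residues: W15, W29.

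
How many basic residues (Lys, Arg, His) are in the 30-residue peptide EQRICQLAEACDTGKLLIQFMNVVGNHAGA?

Matching residues: R3, K15, H27.

3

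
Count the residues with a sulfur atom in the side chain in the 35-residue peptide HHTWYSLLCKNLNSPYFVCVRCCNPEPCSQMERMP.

Only Cys (C) and Met (M) have a sulfur atom in the side chain.
Matching residues: C9, C19, C22, C23, C28, M31, M34.

7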